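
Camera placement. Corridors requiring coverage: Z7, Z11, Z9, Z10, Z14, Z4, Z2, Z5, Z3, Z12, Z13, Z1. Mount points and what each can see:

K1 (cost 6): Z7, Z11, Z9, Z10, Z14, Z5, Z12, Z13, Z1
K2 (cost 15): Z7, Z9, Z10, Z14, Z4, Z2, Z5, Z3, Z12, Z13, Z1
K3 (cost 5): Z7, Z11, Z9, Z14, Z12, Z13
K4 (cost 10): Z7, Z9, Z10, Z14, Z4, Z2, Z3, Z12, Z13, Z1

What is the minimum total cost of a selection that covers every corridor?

K1, K4 cover every corridor at cost 6 + 10 = 16.
Any cover uses at least 2 camera mounts; among all covering selections none totals below 16.

16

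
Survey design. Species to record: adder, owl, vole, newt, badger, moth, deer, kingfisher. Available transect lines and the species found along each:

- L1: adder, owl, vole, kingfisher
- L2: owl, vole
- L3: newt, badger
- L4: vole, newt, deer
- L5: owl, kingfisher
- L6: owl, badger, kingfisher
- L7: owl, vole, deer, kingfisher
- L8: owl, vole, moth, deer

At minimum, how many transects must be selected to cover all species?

L1, L3, L8 together cover {adder, owl, vole, newt, badger, moth, deer, kingfisher} — every species.
No 2 of the 8 transects cover everything (all 28 pairs fall short), so 3 is minimum.

3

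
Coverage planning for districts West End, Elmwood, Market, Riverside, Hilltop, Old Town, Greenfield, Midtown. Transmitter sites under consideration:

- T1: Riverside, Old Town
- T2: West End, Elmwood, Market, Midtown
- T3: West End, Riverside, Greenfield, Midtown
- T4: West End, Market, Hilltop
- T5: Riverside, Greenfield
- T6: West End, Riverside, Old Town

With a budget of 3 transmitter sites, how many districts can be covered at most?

Choosing T1, T2, T3 covers {West End, Elmwood, Market, Riverside, Old Town, Greenfield, Midtown} — 7 districts.
No choice of 3 transmitter sites does better; here Hilltop is left uncovered.

7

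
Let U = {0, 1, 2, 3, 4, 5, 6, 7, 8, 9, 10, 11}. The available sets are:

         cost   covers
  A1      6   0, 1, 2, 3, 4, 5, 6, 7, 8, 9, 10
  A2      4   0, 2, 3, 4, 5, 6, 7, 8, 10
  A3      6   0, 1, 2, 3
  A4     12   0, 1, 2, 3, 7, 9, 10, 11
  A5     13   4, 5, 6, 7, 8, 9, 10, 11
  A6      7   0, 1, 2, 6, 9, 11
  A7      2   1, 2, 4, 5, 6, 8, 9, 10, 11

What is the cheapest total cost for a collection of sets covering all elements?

A2, A7 cover every element at cost 4 + 2 = 6.
Any cover uses at least 2 sets; among all covering selections none totals below 6.

6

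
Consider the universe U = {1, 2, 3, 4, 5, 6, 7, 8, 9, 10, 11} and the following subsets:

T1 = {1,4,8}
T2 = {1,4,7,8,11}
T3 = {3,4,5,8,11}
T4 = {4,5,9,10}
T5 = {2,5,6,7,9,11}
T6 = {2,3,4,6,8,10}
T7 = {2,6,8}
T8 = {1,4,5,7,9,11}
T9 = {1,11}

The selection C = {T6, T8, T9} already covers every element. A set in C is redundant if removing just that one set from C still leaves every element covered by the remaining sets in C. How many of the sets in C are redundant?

Drop T6: 2, 3, 6, 8, … uncovered — not redundant.
Drop T8: 5, 7, 9 uncovered — not redundant.
Drop T9: the rest still cover every element — redundant.
1 redundant: T9.

1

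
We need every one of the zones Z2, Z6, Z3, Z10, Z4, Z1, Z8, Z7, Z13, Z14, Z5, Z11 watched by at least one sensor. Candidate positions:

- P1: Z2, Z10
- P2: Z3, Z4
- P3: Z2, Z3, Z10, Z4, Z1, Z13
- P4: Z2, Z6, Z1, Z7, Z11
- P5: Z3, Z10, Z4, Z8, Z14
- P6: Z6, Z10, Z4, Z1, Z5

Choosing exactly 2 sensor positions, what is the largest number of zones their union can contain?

Choosing P4, P5 covers {Z2, Z6, Z3, Z10, Z4, Z1, Z8, Z7, Z14, Z11} — 10 zones.
No choice of 2 sensor positions does better; here Z13, Z5 are left uncovered.

10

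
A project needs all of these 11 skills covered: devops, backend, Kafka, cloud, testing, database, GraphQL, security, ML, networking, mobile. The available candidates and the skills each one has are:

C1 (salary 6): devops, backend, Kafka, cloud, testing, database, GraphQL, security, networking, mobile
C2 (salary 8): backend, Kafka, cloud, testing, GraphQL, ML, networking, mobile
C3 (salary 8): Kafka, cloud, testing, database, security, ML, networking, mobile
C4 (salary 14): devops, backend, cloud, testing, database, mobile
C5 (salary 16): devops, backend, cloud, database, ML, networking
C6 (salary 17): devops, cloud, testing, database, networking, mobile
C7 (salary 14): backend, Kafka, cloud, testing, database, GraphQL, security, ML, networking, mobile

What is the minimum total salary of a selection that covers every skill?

C1, C2 cover every skill at salary 6 + 8 = 14.
Any cover uses at least 2 candidates; among all covering selections none totals below 14.

14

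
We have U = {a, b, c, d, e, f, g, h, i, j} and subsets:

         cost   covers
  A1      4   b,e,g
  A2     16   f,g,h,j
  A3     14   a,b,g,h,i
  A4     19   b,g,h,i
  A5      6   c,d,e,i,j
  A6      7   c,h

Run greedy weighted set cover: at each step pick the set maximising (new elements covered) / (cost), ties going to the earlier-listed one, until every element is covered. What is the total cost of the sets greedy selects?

Pick 1: A5 adds 5 new (c, d, e, i, j) at cost 6 (ratio 5/6).
Pick 2: A1 adds 2 new (b, g) at cost 4 (ratio 2/4).
Pick 3: A3 adds 2 new (a, h) at cost 14 (ratio 2/14).
Pick 4: A2 adds 1 new (f) at cost 16 (ratio 1/16).
Greedy total cost: 6 + 4 + 14 + 16 = 40. (The true optimum is 36, so greedy overshoots here.)

40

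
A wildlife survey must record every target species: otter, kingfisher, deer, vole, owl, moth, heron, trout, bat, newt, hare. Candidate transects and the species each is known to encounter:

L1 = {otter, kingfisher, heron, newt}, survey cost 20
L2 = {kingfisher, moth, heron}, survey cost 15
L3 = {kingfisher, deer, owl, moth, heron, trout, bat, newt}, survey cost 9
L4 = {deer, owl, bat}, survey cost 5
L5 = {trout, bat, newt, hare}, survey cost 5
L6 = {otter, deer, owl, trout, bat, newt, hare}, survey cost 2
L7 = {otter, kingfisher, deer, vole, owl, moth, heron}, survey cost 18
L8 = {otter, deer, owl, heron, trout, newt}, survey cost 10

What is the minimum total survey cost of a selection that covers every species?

20

L6, L7 cover every species at survey cost 2 + 18 = 20.
Any cover uses at least 2 transects; among all covering selections none totals below 20.
Greedy by coverage-per-survey cost would pick L6, L3, L7 for 29 — worse than the optimum 20.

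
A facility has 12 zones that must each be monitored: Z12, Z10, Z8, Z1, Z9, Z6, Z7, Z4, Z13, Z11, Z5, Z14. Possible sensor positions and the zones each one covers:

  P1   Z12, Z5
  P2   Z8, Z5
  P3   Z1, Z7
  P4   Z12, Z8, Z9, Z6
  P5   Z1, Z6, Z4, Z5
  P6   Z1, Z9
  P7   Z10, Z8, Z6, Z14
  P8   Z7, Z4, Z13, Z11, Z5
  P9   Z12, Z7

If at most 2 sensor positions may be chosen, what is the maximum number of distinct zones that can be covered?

9

Choosing P4, P8 covers {Z12, Z8, Z9, Z6, Z7, Z4, Z13, Z11, Z5} — 9 zones.
No choice of 2 sensor positions does better; here Z10, Z1, Z14 are left uncovered.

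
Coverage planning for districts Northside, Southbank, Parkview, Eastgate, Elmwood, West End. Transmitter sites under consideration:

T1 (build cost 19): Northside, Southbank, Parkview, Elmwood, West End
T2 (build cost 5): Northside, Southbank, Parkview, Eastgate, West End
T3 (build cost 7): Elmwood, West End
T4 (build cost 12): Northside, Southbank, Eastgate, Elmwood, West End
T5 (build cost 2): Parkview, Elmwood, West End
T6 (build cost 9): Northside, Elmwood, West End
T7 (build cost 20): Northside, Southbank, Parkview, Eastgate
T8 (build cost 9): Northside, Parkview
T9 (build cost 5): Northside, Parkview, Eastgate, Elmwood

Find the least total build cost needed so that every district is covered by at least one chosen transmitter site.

7

T2, T5 cover every district at build cost 5 + 2 = 7.
Any cover uses at least 2 transmitter sites; among all covering selections none totals below 7.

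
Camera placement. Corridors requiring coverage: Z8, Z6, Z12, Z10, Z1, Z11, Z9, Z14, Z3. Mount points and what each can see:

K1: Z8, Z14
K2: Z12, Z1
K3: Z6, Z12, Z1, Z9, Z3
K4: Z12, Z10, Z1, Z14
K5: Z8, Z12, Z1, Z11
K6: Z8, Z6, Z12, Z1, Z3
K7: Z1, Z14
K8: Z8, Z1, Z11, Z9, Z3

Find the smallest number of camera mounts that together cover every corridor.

K3, K4, K5 together cover {Z8, Z6, Z12, Z10, Z1, Z11, Z9, Z14, Z3} — every corridor.
No 2 of the 8 camera mounts cover everything (all 28 pairs fall short), so 3 is minimum.
Greedy (largest uncovered first) would take K3, K1, K4, K5 — 4 camera mounts — but 3 suffice.

3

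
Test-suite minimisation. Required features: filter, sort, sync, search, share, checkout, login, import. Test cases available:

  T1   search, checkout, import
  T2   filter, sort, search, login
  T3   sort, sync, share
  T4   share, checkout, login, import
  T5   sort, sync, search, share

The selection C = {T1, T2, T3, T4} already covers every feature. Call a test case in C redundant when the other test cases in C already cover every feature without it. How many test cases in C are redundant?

2

Drop T1: the rest still cover every feature — redundant.
Drop T2: filter uncovered — not redundant.
Drop T3: sync uncovered — not redundant.
Drop T4: the rest still cover every feature — redundant.
2 redundant: T1, T4.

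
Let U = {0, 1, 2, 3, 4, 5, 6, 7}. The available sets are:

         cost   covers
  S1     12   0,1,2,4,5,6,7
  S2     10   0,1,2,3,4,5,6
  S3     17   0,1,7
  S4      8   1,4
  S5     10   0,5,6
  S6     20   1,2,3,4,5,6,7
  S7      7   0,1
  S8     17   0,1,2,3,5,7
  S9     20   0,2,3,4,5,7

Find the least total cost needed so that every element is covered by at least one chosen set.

22

S1, S2 cover every element at cost 12 + 10 = 22.
Any cover uses at least 2 sets; among all covering selections none totals below 22.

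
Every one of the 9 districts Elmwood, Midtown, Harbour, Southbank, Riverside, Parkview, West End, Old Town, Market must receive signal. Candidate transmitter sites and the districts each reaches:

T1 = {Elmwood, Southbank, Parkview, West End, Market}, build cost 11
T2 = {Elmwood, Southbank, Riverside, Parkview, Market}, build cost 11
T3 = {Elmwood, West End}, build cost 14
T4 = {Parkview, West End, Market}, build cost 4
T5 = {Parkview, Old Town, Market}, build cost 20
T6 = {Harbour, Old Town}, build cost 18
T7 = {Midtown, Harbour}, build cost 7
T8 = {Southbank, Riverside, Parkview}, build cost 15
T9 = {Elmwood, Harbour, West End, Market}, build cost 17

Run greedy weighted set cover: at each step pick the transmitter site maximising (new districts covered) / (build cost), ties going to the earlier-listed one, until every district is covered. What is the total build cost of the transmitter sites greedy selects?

Pick 1: T4 adds 3 new (Parkview, West End, Market) at build cost 4 (ratio 3/4).
Pick 2: T7 adds 2 new (Midtown, Harbour) at build cost 7 (ratio 2/7).
Pick 3: T2 adds 3 new (Elmwood, Southbank, Riverside) at build cost 11 (ratio 3/11).
Pick 4: T6 adds 1 new (Old Town) at build cost 18 (ratio 1/18).
Greedy total build cost: 4 + 7 + 11 + 18 = 40.

40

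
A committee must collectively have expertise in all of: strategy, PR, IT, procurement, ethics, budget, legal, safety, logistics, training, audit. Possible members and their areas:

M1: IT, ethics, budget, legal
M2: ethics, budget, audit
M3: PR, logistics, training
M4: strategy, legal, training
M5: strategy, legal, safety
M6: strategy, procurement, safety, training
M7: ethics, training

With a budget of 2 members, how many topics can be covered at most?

Choosing M1, M6 covers {strategy, IT, procurement, ethics, budget, legal, safety, training} — 8 topics.
No choice of 2 members does better; here PR, logistics, audit are left uncovered.

8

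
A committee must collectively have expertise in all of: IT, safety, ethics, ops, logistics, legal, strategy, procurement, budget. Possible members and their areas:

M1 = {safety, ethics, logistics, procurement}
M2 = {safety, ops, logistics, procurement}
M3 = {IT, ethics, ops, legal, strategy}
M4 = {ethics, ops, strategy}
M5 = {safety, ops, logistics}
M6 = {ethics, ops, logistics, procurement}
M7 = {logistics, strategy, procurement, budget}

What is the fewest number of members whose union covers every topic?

M1, M3, M7 together cover {IT, safety, ethics, ops, logistics, legal, strategy, procurement, budget} — every topic.
No 2 of the 7 members cover everything (all 21 pairs fall short), so 3 is minimum.

3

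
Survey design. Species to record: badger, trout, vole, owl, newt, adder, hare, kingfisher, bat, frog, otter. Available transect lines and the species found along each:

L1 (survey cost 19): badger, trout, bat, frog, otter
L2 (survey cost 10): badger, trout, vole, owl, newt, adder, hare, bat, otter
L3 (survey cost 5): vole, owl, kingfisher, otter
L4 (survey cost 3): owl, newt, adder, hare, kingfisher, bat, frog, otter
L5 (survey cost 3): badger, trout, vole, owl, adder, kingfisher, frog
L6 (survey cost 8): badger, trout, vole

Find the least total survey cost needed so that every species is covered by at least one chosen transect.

L4, L5 cover every species at survey cost 3 + 3 = 6.
Any cover uses at least 2 transects; among all covering selections none totals below 6.

6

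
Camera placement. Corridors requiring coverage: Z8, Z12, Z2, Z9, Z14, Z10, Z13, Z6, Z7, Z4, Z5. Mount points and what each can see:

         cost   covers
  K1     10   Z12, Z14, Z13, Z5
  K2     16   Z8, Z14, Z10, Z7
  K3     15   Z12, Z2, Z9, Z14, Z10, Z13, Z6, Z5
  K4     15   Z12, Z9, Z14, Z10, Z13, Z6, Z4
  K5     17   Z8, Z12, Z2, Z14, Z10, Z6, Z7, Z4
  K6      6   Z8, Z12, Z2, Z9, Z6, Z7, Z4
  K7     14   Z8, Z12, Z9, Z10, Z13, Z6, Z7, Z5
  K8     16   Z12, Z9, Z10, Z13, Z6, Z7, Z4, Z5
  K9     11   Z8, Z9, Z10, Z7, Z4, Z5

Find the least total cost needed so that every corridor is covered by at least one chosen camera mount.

K3, K6 cover every corridor at cost 15 + 6 = 21.
Any cover uses at least 2 camera mounts; among all covering selections none totals below 21.
Greedy by coverage-per-cost would pick K6, K1, K9 for 27 — worse than the optimum 21.

21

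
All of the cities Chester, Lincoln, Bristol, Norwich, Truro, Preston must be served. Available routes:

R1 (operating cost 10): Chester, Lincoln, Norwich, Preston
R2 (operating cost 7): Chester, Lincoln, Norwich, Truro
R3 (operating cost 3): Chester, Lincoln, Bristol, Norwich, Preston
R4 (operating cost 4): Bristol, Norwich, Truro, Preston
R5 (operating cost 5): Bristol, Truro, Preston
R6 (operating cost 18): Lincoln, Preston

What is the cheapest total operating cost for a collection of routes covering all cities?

R3, R4 cover every city at operating cost 3 + 4 = 7.
Any cover uses at least 2 routes; among all covering selections none totals below 7.

7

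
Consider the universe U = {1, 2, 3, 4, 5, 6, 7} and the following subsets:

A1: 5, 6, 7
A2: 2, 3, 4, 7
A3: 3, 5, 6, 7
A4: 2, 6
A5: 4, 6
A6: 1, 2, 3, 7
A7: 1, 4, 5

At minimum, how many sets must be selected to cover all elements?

A1, A2, A6 together cover {1, 2, 3, 4, 5, 6, 7} — every element.
No 2 of the 7 sets cover everything (all 21 pairs fall short), so 3 is minimum.

3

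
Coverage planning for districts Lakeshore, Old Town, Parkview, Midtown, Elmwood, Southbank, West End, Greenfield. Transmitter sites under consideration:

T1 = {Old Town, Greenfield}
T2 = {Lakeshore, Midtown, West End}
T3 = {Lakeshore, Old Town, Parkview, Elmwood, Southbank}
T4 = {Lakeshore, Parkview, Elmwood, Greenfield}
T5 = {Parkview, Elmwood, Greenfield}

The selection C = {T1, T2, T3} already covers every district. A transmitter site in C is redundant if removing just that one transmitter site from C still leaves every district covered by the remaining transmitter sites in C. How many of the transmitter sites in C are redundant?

Drop T1: Greenfield uncovered — not redundant.
Drop T2: Midtown, West End uncovered — not redundant.
Drop T3: Parkview, Elmwood, Southbank uncovered — not redundant.
None of the transmitter sites in C is redundant.

0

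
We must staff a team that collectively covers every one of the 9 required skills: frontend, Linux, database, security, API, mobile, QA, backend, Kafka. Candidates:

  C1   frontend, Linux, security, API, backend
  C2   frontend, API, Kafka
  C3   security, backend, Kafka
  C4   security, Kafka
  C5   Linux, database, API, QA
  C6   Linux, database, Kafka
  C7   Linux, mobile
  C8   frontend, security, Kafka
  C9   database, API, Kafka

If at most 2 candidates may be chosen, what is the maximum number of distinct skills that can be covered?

Choosing C1, C5 covers {frontend, Linux, database, security, API, QA, backend} — 7 skills.
No choice of 2 candidates does better; here mobile, Kafka are left uncovered.

7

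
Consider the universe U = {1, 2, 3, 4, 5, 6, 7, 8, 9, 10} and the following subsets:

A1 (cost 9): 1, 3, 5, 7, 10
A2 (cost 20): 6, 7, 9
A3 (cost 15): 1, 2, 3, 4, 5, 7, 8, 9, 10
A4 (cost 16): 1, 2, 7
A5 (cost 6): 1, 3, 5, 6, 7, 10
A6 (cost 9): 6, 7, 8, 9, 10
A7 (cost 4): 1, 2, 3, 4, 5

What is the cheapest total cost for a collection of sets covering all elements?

A6, A7 cover every element at cost 9 + 4 = 13.
Any cover uses at least 2 sets; among all covering selections none totals below 13.

13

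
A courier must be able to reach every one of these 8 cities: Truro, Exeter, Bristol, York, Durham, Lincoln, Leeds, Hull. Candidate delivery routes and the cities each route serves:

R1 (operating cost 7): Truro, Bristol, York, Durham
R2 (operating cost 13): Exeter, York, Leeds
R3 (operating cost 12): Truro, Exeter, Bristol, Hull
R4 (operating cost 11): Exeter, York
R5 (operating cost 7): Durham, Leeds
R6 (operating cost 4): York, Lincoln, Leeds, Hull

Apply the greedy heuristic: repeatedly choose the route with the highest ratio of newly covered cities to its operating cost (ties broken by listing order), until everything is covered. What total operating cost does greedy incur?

Pick 1: R6 adds 4 new (York, Lincoln, Leeds, Hull) at operating cost 4 (ratio 4/4).
Pick 2: R1 adds 3 new (Truro, Bristol, Durham) at operating cost 7 (ratio 3/7).
Pick 3: R4 adds 1 new (Exeter) at operating cost 11 (ratio 1/11).
Greedy total operating cost: 4 + 7 + 11 = 22.

22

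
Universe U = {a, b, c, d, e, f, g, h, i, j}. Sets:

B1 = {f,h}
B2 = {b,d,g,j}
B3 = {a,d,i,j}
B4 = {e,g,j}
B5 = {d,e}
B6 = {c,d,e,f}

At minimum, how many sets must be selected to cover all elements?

4

B1, B2, B3, B6 together cover {a, b, c, d, e, f, g, h, i, j} — every element.
No 3 of the 6 sets cover everything (all 20 triples fall short), so 4 is minimum.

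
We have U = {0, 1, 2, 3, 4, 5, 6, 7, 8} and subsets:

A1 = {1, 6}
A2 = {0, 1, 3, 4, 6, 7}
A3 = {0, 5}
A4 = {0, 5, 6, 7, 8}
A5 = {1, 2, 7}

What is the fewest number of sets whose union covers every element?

A2, A4, A5 together cover {0, 1, 2, 3, 4, 5, 6, 7, 8} — every element.
No 2 of the 5 sets cover everything (all 10 pairs fall short), so 3 is minimum.

3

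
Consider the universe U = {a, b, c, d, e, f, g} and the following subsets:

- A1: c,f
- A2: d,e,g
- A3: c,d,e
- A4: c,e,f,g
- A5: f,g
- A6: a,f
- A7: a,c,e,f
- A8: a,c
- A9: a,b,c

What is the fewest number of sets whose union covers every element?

3

A1, A2, A9 together cover {a, b, c, d, e, f, g} — every element.
No 2 of the 9 sets cover everything (all 36 pairs fall short), so 3 is minimum.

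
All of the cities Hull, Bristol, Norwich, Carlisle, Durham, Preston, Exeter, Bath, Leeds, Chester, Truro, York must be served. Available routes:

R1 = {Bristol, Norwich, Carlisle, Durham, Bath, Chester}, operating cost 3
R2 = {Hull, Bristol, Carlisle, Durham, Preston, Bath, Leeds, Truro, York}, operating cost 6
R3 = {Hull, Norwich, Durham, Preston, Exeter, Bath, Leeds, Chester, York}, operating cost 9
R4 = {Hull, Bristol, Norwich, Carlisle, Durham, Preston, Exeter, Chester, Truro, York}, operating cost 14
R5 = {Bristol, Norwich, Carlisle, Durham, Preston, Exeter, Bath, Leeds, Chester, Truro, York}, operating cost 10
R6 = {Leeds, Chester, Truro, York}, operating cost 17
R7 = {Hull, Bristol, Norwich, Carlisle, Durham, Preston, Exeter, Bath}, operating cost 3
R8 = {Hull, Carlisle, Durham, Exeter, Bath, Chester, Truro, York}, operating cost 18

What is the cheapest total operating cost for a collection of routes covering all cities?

12

R1, R2, R7 cover every city at operating cost 3 + 6 + 3 = 12.
Any cover uses at least 2 routes; among all covering selections none totals below 12.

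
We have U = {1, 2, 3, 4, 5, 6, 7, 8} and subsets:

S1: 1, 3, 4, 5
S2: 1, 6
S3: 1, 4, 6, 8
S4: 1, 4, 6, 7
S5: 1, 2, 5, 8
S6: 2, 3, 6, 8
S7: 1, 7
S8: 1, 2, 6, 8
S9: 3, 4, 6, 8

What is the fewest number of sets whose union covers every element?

3

S1, S4, S5 together cover {1, 2, 3, 4, 5, 6, 7, 8} — every element.
No 2 of the 9 sets cover everything (all 36 pairs fall short), so 3 is minimum.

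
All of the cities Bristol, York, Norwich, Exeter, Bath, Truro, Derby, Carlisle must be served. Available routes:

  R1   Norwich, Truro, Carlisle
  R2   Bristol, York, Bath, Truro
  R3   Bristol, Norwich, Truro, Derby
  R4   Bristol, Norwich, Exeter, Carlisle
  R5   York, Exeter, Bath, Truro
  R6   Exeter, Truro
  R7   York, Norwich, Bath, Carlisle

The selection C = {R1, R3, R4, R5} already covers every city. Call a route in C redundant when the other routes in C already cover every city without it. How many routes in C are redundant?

2

Drop R1: the rest still cover every city — redundant.
Drop R3: Derby uncovered — not redundant.
Drop R4: the rest still cover every city — redundant.
Drop R5: York, Bath uncovered — not redundant.
2 redundant: R1, R4.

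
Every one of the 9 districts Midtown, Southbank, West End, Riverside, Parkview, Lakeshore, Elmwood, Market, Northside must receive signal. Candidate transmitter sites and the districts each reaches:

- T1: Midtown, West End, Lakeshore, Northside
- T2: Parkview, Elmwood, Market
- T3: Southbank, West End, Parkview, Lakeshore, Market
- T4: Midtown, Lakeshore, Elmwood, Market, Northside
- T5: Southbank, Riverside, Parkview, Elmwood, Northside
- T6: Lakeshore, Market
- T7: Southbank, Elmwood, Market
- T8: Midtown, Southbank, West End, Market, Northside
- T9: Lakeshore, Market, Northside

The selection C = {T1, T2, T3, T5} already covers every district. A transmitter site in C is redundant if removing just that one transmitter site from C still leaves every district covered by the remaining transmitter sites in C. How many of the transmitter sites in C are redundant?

2

Drop T1: Midtown uncovered — not redundant.
Drop T2: the rest still cover every district — redundant.
Drop T3: the rest still cover every district — redundant.
Drop T5: Riverside uncovered — not redundant.
2 redundant: T2, T3.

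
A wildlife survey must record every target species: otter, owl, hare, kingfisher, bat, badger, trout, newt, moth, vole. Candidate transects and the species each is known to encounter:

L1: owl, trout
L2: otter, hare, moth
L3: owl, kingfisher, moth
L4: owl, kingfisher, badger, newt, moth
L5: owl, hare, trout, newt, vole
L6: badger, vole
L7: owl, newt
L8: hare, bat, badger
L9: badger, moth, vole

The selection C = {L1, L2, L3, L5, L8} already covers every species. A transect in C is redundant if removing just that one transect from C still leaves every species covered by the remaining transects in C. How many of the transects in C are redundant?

1

Drop L1: the rest still cover every species — redundant.
Drop L2: otter uncovered — not redundant.
Drop L3: kingfisher uncovered — not redundant.
Drop L5: newt, vole uncovered — not redundant.
Drop L8: bat, badger uncovered — not redundant.
1 redundant: L1.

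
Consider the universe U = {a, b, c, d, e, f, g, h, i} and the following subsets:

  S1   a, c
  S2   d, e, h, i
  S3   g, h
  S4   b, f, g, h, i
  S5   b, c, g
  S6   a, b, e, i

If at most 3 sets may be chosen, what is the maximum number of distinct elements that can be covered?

9

Choosing S1, S2, S4 covers {a, b, c, d, e, f, g, h, i} — 9 elements.
That is all 9 elements.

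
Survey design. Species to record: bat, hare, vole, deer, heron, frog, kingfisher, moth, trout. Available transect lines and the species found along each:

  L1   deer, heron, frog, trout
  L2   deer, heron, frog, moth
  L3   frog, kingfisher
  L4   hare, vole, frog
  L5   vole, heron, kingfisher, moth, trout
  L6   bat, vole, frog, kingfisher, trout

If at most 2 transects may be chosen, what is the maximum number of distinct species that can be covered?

Choosing L2, L6 covers {bat, vole, deer, heron, frog, kingfisher, moth, trout} — 8 species.
No choice of 2 transects does better; here hare is left uncovered.

8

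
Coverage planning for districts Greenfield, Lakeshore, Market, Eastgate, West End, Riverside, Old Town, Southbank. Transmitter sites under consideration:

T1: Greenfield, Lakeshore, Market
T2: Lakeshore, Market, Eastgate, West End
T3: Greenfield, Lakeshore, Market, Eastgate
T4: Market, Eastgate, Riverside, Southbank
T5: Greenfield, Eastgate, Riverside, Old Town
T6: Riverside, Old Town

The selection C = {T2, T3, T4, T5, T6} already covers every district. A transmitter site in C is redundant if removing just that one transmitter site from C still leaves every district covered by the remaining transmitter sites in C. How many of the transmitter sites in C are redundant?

Drop T2: West End uncovered — not redundant.
Drop T3: the rest still cover every district — redundant.
Drop T4: Southbank uncovered — not redundant.
Drop T5: the rest still cover every district — redundant.
Drop T6: the rest still cover every district — redundant.
3 redundant: T3, T5, T6.

3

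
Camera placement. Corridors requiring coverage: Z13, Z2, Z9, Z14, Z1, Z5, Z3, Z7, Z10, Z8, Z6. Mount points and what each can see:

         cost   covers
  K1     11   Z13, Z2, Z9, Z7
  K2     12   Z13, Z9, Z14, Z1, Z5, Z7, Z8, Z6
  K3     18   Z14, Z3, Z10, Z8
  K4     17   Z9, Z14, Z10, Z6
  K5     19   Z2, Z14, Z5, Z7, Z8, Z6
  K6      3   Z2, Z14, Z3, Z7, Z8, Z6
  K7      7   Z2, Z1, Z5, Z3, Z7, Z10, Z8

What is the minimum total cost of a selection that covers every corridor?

K2, K7 cover every corridor at cost 12 + 7 = 19.
Any cover uses at least 2 camera mounts; among all covering selections none totals below 19.

19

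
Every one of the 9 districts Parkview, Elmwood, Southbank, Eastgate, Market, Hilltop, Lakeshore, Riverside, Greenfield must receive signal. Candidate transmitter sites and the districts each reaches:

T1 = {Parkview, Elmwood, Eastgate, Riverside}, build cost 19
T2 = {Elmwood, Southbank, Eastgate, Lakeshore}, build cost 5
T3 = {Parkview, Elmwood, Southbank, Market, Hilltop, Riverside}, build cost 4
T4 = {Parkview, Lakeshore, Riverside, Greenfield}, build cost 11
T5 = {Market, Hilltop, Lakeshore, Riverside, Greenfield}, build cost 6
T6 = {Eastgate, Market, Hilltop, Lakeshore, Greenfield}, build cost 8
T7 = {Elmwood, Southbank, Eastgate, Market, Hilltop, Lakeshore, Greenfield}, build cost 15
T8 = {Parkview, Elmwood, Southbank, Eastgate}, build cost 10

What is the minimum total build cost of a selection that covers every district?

T3, T6 cover every district at build cost 4 + 8 = 12.
Any cover uses at least 2 transmitter sites; among all covering selections none totals below 12.
Greedy by coverage-per-build cost would pick T3, T2, T5 for 15 — worse than the optimum 12.

12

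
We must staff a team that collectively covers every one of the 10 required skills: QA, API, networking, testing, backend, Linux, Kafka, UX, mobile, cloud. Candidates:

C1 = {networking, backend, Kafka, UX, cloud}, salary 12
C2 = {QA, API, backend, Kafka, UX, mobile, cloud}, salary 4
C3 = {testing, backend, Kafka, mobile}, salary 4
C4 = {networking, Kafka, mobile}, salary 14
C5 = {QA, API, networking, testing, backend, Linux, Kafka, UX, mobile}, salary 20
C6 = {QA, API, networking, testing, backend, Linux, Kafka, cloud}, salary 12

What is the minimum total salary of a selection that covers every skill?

16

C2, C6 cover every skill at salary 4 + 12 = 16.
Any cover uses at least 2 candidates; among all covering selections none totals below 16.
Greedy by coverage-per-salary would pick C2, C3, C6 for 20 — worse than the optimum 16.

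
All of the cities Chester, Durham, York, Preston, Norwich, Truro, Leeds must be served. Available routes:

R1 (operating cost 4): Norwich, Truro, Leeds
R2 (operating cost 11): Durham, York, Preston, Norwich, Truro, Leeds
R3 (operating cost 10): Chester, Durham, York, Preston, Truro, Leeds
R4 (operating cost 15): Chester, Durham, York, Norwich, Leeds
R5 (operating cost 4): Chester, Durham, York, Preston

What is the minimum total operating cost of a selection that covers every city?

8

R1, R5 cover every city at operating cost 4 + 4 = 8.
Any cover uses at least 2 routes; among all covering selections none totals below 8.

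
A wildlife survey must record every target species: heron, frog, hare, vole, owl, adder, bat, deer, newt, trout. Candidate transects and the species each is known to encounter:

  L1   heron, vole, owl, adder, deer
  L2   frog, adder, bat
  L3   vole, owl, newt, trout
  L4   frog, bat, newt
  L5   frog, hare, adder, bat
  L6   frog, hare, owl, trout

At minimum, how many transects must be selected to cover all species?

L1, L3, L5 together cover {heron, frog, hare, vole, owl, adder, bat, deer, newt, trout} — every species.
No 2 of the 6 transects cover everything (all 15 pairs fall short), so 3 is minimum.

3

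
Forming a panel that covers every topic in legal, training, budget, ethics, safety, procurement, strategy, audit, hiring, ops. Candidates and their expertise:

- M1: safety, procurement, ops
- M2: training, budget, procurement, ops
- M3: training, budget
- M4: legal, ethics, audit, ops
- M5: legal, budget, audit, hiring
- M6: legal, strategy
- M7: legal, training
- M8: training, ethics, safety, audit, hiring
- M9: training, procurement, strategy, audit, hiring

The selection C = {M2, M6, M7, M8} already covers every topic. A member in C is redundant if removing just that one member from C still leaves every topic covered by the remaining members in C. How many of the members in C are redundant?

Drop M2: budget, procurement, ops uncovered — not redundant.
Drop M6: strategy uncovered — not redundant.
Drop M7: the rest still cover every topic — redundant.
Drop M8: ethics, safety, audit, hiring uncovered — not redundant.
1 redundant: M7.

1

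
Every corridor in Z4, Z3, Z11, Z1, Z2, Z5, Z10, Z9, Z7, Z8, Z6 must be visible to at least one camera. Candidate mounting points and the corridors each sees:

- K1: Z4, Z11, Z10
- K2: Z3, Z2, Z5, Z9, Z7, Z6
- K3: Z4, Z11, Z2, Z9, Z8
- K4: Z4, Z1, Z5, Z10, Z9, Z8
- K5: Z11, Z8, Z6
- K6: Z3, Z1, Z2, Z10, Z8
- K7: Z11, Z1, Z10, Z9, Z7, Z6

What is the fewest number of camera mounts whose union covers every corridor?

K1, K2, K4 together cover {Z4, Z3, Z11, Z1, Z2, Z5, Z10, Z9, Z7, Z8, Z6} — every corridor.
No 2 of the 7 camera mounts cover everything (all 21 pairs fall short), so 3 is minimum.

3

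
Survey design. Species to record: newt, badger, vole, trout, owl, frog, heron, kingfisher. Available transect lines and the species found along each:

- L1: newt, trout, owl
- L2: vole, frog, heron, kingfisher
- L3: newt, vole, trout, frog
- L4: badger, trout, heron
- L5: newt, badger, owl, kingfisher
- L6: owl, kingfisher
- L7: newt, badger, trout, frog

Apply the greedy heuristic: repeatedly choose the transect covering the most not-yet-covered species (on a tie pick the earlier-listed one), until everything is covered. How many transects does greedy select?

Pick 1: L2 covers 4 new species (vole, frog, heron, kingfisher).
Pick 2: L1 covers 3 new species (newt, trout, owl).
Pick 3: L4 covers 1 new species (badger).
Greedy uses 3 transects.

3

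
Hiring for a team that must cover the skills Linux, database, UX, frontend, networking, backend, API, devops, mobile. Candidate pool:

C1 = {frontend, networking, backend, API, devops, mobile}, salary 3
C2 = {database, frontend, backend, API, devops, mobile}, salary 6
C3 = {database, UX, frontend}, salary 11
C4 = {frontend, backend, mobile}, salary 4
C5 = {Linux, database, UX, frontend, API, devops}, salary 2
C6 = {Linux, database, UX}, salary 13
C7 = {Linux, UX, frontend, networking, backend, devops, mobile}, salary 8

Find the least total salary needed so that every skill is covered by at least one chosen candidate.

C1, C5 cover every skill at salary 3 + 2 = 5.
Any cover uses at least 2 candidates; among all covering selections none totals below 5.

5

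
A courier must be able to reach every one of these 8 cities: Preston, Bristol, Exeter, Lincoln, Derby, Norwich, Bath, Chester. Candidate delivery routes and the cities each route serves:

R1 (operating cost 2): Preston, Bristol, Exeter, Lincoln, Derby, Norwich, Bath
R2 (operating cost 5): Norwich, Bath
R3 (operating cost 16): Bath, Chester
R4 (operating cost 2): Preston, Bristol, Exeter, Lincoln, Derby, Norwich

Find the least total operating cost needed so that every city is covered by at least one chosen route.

18

R1, R3 cover every city at operating cost 2 + 16 = 18.
Any cover uses at least 2 routes; among all covering selections none totals below 18.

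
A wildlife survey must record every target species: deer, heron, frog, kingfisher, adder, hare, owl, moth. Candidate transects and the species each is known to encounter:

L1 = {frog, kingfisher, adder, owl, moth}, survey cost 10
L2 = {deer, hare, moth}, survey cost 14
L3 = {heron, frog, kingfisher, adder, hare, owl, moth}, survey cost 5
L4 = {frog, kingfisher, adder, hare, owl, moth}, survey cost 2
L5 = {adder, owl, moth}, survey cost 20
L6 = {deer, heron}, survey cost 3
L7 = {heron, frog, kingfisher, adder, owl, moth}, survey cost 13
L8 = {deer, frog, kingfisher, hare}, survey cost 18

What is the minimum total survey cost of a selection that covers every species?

L4, L6 cover every species at survey cost 2 + 3 = 5.
Any cover uses at least 2 transects; among all covering selections none totals below 5.

5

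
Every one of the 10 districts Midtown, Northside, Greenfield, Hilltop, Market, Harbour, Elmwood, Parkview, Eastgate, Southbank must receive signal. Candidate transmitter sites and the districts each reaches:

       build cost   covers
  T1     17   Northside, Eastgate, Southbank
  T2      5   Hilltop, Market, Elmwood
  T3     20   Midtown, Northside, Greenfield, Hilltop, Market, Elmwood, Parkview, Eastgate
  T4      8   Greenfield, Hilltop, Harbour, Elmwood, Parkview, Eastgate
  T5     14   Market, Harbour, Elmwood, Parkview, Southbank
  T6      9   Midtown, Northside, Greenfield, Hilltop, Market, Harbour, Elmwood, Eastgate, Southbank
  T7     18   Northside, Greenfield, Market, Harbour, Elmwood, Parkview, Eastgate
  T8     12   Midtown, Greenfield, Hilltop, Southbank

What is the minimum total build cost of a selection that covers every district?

17

T4, T6 cover every district at build cost 8 + 9 = 17.
Any cover uses at least 2 transmitter sites; among all covering selections none totals below 17.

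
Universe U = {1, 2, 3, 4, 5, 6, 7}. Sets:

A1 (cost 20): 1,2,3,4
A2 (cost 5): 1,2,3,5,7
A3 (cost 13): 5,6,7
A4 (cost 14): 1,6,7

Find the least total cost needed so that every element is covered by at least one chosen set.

33

A1, A3 cover every element at cost 20 + 13 = 33.
Any cover uses at least 2 sets; among all covering selections none totals below 33.
Greedy by coverage-per-cost would pick A2, A3, A1 for 38 — worse than the optimum 33.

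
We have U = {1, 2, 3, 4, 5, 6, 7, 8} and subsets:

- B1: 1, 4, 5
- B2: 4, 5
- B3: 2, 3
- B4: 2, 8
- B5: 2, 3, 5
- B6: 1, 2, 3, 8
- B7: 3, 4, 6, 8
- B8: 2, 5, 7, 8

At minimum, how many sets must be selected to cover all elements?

3

B1, B7, B8 together cover {1, 2, 3, 4, 5, 6, 7, 8} — every element.
No 2 of the 8 sets cover everything (all 28 pairs fall short), so 3 is minimum.
Greedy (largest uncovered first) would take B6, B1, B7, B8 — 4 sets — but 3 suffice.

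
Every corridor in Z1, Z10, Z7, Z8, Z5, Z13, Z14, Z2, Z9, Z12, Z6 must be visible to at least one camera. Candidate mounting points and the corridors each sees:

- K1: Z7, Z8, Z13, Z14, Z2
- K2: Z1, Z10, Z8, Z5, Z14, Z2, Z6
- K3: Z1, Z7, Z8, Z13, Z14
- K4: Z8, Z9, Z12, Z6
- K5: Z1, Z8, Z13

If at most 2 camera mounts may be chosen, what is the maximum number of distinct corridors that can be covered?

Choosing K1, K2 covers {Z1, Z10, Z7, Z8, Z5, Z13, Z14, Z2, Z6} — 9 corridors.
No choice of 2 camera mounts does better; here Z9, Z12 are left uncovered.

9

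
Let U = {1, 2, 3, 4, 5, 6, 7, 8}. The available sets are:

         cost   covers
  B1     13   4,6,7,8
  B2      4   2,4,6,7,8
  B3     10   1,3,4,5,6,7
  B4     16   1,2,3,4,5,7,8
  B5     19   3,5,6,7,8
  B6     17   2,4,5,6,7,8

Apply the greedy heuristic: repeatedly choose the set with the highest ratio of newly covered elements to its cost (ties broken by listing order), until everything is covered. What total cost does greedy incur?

Pick 1: B2 adds 5 new (2, 4, 6, 7, 8) at cost 4 (ratio 5/4).
Pick 2: B3 adds 3 new (1, 3, 5) at cost 10 (ratio 3/10).
Greedy total cost: 4 + 10 = 14.

14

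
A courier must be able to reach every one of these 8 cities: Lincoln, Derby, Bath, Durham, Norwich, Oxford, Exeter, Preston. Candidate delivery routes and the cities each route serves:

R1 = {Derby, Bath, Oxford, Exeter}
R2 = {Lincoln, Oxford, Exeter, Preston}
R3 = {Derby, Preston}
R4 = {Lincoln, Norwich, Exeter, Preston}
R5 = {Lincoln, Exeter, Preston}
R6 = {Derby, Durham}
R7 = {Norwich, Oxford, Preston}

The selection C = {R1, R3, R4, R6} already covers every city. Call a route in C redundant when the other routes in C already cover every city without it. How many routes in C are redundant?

Drop R1: Bath, Oxford uncovered — not redundant.
Drop R3: the rest still cover every city — redundant.
Drop R4: Lincoln, Norwich uncovered — not redundant.
Drop R6: Durham uncovered — not redundant.
1 redundant: R3.

1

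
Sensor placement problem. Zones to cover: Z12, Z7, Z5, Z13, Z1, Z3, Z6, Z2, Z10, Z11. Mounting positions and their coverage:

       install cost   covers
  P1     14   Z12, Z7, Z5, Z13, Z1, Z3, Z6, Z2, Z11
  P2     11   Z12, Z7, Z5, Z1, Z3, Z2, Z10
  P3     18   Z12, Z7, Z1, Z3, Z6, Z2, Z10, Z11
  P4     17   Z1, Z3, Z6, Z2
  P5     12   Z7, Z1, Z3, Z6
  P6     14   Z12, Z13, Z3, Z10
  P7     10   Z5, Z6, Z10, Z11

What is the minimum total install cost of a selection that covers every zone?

24

P1, P7 cover every zone at install cost 14 + 10 = 24.
Any cover uses at least 2 sensor positions; among all covering selections none totals below 24.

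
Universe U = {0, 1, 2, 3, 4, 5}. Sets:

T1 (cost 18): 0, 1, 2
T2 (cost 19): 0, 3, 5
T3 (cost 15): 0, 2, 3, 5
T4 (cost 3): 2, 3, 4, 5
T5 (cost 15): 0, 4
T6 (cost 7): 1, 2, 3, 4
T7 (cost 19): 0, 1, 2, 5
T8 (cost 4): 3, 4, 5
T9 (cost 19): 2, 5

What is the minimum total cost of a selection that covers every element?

T1, T4 cover every element at cost 18 + 3 = 21.
Any cover uses at least 2 sets; among all covering selections none totals below 21.

21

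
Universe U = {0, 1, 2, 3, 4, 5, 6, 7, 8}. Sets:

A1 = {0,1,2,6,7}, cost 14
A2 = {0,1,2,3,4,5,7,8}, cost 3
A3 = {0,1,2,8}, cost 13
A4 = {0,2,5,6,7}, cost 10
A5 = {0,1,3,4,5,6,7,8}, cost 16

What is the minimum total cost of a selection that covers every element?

A2, A4 cover every element at cost 3 + 10 = 13.
Any cover uses at least 2 sets; among all covering selections none totals below 13.

13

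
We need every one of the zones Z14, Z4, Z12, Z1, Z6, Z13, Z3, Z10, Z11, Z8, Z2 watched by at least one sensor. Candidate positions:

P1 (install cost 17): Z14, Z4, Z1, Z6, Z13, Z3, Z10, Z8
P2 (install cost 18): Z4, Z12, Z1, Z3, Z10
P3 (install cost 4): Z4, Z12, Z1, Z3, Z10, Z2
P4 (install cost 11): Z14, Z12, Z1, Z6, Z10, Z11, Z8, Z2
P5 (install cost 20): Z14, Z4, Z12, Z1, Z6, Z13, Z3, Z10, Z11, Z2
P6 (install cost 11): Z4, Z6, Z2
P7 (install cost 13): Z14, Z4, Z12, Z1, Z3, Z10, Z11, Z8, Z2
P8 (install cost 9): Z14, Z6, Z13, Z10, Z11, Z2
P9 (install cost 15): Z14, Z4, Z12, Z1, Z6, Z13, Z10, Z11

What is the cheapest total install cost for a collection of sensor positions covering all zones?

P7, P8 cover every zone at install cost 13 + 9 = 22.
Any cover uses at least 2 sensor positions; among all covering selections none totals below 22.

22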